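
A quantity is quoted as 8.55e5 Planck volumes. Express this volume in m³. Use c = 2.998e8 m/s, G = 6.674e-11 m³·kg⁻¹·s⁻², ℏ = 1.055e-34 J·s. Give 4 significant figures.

3.611e-99 m³

One Planck volume: V_P = (ℏG/c³)^(3/2) = 4.224e-105 m³.
8.55e5 × 4.224e-105 m³ = 3.611e-99 m³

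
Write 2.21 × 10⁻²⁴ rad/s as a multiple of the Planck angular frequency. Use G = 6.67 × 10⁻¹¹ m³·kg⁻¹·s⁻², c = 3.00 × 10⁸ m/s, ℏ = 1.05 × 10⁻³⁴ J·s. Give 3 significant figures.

Planck angular frequency: ω_P = √(c⁵/(ℏG)) = 1.86 × 10⁴³ rad/s.
2.21 × 10⁻²⁴ / 1.86 × 10⁴³ = 1.19 × 10⁻⁶⁷

1.19 × 10⁻⁶⁷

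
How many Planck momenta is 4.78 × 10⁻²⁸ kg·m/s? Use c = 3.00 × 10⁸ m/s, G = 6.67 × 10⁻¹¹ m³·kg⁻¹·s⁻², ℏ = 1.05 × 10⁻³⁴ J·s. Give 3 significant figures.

7.33 × 10⁻²⁹

Planck momentum: p_P = √(ℏc³/G) = 6.52 kg·m/s.
4.78 × 10⁻²⁸ / 6.52 = 7.33 × 10⁻²⁹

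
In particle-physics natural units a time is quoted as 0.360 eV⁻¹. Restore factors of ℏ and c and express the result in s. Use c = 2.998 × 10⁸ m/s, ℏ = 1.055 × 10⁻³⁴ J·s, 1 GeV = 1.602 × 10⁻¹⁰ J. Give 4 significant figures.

A time is [E]⁻¹ in ℏ=c=1; restore one factor of ℏ.
1 GeV⁻¹ → ℏ × (1 GeV in J)⁻¹ = 6.586 × 10⁻²⁵ s.
Convert the energy scale: 0.360 eV⁻¹ = 3.60 × 10⁸ GeV⁻¹.
Result: 3.60 × 10⁸ × 6.586 × 10⁻²⁵ = 2.371 × 10⁻¹⁶ s.

2.371 × 10⁻¹⁶ s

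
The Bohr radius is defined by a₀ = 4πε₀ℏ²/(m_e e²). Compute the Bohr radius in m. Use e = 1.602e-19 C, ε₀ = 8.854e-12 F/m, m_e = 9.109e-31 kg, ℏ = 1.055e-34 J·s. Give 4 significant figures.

a₀ = 4πε₀ℏ²/(m_e e²)
  = 1.238e-78 / 2.338e-68
  = 5.297e-11 m

5.297e-11 m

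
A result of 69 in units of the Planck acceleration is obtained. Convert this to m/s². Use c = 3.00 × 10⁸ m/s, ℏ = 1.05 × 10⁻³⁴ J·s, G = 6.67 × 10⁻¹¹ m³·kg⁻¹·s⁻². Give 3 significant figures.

3.86 × 10⁵³ m/s²

One Planck acceleration: a_P = √(c⁷/(ℏG)) = 5.59 × 10⁵¹ m/s².
69 × 5.59 × 10⁵¹ m/s² = 3.86 × 10⁵³ m/s²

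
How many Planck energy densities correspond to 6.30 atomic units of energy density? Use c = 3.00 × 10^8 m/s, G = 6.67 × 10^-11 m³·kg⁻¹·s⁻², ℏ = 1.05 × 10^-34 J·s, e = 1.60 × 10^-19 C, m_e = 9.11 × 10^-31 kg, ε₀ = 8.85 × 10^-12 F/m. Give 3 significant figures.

4.05 × 10^-100

atomic unit of energy density: u_au = E_h/a₀³ = m_e⁴e¹⁰/((4πε₀)⁵ℏ⁸) = 3.01 × 10^13 J/m³
Planck energy density: u_P = c⁷/(ℏG²) = 4.68 × 10^113 J/m³
6.30 × 3.01 × 10^13 / 4.68 × 10^113 = 4.05 × 10^-100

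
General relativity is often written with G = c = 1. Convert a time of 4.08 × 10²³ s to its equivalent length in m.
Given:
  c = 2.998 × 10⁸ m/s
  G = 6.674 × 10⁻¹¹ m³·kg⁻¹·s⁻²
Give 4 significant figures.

1.223 × 10³² m

Time → length via c.
4.08 × 10²³ s × (c) = 1.223 × 10³² m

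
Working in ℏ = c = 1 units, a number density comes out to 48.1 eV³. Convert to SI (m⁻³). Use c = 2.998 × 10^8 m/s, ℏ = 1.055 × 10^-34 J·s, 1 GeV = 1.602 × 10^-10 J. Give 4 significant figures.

Number density is [L]⁻³ = [E]³/(ℏc)³.
1 GeV³ → 1/(ℏc)³ × (1 GeV in J)³ = 1.299 × 10^47 m⁻³.
Convert the energy scale: 48.1 eV³ = 4.81 × 10^-26 GeV³.
Result: 4.81 × 10^-26 × 1.299 × 10^47 = 6.250 × 10^21 m⁻³.

6.250 × 10^21 m⁻³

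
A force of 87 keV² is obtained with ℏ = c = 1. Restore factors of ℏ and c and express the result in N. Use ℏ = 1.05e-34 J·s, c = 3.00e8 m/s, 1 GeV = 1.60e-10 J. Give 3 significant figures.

Force is [E]/[L] = [E]²/(ℏc); restore (ℏc)⁻¹.
1 GeV² → 1/(ℏc) × (1 GeV in J)² = 8.13e5 N.
Convert the energy scale: 87 keV² = 8.70e-11 GeV².
Result: 8.70e-11 × 8.13e5 = 7.07e-5 N.

7.07e-5 N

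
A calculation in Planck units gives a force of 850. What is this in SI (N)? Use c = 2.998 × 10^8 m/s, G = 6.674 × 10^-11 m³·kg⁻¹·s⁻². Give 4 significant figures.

1.029 × 10^47 N

One Planck force: F_P = c⁴/G = 1.210 × 10^44 N.
850 × 1.210 × 10^44 N = 1.029 × 10^47 N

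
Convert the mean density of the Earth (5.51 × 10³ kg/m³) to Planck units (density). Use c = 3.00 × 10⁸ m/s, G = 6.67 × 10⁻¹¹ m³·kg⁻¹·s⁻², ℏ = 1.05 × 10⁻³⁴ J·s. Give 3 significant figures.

1.06 × 10⁻⁹³

Planck density: ρ_P = c⁵/(ℏG²) = 5.20 × 10⁹⁶ kg/m³.
5.51 × 10³ / 5.20 × 10⁹⁶ = 1.06 × 10⁻⁹³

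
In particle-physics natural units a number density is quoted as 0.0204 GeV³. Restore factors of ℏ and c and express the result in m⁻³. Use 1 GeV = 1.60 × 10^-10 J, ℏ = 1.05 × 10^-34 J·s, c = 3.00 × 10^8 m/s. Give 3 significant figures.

2.67 × 10^45 m⁻³

Number density is [L]⁻³ = [E]³/(ℏc)³.
1 GeV³ → 1/(ℏc)³ × (1 GeV in J)³ = 1.31 × 10^47 m⁻³.
Result: 0.0204 × 1.31 × 10^47 = 2.67 × 10^45 m⁻³.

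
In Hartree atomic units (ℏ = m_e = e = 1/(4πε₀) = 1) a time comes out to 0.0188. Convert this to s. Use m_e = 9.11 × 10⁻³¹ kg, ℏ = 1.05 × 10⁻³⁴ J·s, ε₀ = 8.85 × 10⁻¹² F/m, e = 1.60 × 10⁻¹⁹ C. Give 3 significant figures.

4.51 × 10⁻¹⁹ s

One atomic unit of time: τ_au = (4πε₀)²ℏ³/(m_e e⁴) = 2.40 × 10⁻¹⁷ s.
0.0188 × 2.40 × 10⁻¹⁷ s = 4.51 × 10⁻¹⁹ s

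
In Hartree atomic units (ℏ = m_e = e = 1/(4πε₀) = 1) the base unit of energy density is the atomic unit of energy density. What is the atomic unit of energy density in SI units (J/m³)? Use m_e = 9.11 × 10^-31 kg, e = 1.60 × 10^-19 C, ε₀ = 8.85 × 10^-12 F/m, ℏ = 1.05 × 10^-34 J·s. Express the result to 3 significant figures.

u_au = E_h/a₀³ = m_e⁴e¹⁰/((4πε₀)⁵ℏ⁸)
E_h = 4.38 × 10^-18 J
a₀ = 5.26 × 10^-11 m
E_h/a₀³ = 3.01 × 10^13 J/m³

3.01 × 10^13 J/m³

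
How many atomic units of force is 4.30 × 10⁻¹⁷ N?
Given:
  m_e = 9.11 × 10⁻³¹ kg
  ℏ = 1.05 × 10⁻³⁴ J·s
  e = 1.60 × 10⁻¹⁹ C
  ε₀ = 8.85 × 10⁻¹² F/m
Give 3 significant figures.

5.16 × 10⁻¹⁰

atomic unit of force: F_au = E_h/a₀ = m_e²e⁶/((4πε₀)³ℏ⁴) = 8.33 × 10⁻⁸ N.
4.30 × 10⁻¹⁷ / 8.33 × 10⁻⁸ = 5.16 × 10⁻¹⁰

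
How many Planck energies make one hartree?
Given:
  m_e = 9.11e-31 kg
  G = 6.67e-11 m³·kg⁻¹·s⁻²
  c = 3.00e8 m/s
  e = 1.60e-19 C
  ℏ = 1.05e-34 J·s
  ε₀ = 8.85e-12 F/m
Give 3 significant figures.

2.24e-27

hartree: E_h = m_e e⁴/(4πε₀ℏ)² = 4.38e-18 J
Planck energy: E_P = √(ℏc⁵/G) = 1.96e9 J
ratio = 4.38e-18 / 1.96e9 = 2.24e-27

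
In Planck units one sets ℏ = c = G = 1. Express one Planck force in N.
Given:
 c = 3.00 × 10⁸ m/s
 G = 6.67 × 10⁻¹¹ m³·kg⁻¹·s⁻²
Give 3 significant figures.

1.21 × 10⁴⁴ N

F_P = c⁴/G
  = 8.10 × 10³³ / 6.67 × 10⁻¹¹
  = 1.21 × 10⁴⁴ N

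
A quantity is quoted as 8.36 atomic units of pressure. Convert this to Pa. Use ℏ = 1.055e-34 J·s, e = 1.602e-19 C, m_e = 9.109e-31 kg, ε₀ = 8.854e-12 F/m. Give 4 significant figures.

One atomic unit of pressure: P_au = E_h/a₀³ = m_e⁴e¹⁰/((4πε₀)⁵ℏ⁸) = 2.929e13 Pa.
8.36 × 2.929e13 Pa = 2.449e14 Pa

2.449e14 Pa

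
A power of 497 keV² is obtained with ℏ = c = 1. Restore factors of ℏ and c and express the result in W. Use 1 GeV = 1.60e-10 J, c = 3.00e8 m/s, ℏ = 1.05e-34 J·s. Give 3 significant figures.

1.21e5 W

Power is [E]/[T] = [E]²/ℏ.
1 GeV² → 1/ℏ × (1 GeV in J)² = 2.44e14 W.
Convert the energy scale: 497 keV² = 4.97e-10 GeV².
Result: 4.97e-10 × 2.44e14 = 1.21e5 W.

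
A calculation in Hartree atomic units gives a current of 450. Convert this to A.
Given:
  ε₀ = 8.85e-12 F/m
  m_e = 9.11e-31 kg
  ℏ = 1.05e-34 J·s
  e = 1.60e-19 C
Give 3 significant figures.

One atomic unit of electric current: I_au = e E_h/ℏ = m_e e⁵/((4πε₀)²ℏ³) = 6.67e-3 A.
450 × 6.67e-3 A = 3 A

3 A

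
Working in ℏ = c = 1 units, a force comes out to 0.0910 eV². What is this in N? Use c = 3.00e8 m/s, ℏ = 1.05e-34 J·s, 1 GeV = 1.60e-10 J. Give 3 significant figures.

7.40e-14 N

Force is [E]/[L] = [E]²/(ℏc); restore (ℏc)⁻¹.
1 GeV² → 1/(ℏc) × (1 GeV in J)² = 8.13e5 N.
Convert the energy scale: 0.0910 eV² = 9.10e-20 GeV².
Result: 9.10e-20 × 8.13e5 = 7.40e-14 N.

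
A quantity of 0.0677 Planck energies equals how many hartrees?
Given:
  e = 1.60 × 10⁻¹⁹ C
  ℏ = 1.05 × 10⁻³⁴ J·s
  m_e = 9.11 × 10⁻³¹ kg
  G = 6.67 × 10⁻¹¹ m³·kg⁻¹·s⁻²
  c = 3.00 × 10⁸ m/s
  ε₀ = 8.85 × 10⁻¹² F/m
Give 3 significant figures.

3.02 × 10²⁵

Planck energy: E_P = √(ℏc⁵/G) = 1.96 × 10⁹ J
hartree: E_h = m_e e⁴/(4πε₀ℏ)² = 4.38 × 10⁻¹⁸ J
0.0677 × 1.96 × 10⁹ / 4.38 × 10⁻¹⁸ = 3.02 × 10²⁵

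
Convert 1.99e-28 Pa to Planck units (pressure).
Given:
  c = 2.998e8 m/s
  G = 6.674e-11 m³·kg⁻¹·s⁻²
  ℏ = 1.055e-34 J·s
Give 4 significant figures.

4.296e-142

Planck pressure: p_P = c⁷/(ℏG²) = 4.632e113 Pa.
1.99e-28 / 4.632e113 = 4.296e-142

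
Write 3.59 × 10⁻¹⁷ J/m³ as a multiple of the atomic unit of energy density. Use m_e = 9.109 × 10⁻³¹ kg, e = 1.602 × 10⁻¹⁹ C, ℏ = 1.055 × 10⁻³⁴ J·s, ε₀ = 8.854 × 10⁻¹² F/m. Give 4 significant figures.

atomic unit of energy density: u_au = E_h/a₀³ = m_e⁴e¹⁰/((4πε₀)⁵ℏ⁸) = 2.929 × 10¹³ J/m³.
3.59 × 10⁻¹⁷ / 2.929 × 10¹³ = 1.226 × 10⁻³⁰

1.226 × 10⁻³⁰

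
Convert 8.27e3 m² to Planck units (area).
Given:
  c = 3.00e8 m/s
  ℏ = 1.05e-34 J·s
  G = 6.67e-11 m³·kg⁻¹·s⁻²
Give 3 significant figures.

Planck area: A_P = ℏG/c³ = 2.59e-70 m².
8.27e3 / 2.59e-70 = 3.19e73

3.19e73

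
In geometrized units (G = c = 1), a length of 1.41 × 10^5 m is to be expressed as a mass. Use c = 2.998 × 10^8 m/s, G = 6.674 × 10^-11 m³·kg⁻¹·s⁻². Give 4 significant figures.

Length → mass via c²/G.
1.41 × 10^5 m × (c²/G) = 1.899 × 10^32 kg

1.899 × 10^32 kg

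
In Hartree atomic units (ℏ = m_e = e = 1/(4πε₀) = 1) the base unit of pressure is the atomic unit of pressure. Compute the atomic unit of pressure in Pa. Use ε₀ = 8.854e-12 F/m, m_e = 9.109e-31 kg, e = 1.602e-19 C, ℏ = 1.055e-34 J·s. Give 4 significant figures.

P_au = E_h/a₀³ = m_e⁴e¹⁰/((4πε₀)⁵ℏ⁸)
E_h = 4.354e-18 J
a₀ = 5.297e-11 m
E_h/a₀³ = 2.929e13 Pa

2.929e13 Pa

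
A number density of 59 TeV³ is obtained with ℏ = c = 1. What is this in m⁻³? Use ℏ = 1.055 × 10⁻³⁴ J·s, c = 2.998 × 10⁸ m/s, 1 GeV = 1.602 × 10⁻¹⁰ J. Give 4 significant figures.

Number density is [L]⁻³ = [E]³/(ℏc)³.
1 GeV³ → 1/(ℏc)³ × (1 GeV in J)³ = 1.299 × 10⁴⁷ m⁻³.
Convert the energy scale: 59 TeV³ = 5.90 × 10¹⁰ GeV³.
Result: 5.90 × 10¹⁰ × 1.299 × 10⁴⁷ = 7.666 × 10⁵⁷ m⁻³.

7.666 × 10⁵⁷ m⁻³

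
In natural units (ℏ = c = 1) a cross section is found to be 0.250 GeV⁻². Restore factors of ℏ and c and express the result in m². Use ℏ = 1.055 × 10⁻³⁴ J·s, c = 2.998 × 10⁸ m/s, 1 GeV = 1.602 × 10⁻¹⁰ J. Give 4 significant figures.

Area is [L]² = [E]⁻²·(ℏc)²; restore (ℏc)².
1 GeV⁻² → (ℏc)² × (1 GeV in J)⁻² = 3.898 × 10⁻³² m².
Result: 0.250 × 3.898 × 10⁻³² = 9.745 × 10⁻³³ m².

9.745 × 10⁻³³ m²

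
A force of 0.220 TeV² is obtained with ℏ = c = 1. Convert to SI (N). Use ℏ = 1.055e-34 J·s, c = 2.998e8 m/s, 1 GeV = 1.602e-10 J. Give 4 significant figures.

1.785e11 N

Force is [E]/[L] = [E]²/(ℏc); restore (ℏc)⁻¹.
1 GeV² → 1/(ℏc) × (1 GeV in J)² = 8.114e5 N.
Convert the energy scale: 0.220 TeV² = 2.20e5 GeV².
Result: 2.20e5 × 8.114e5 = 1.785e11 N.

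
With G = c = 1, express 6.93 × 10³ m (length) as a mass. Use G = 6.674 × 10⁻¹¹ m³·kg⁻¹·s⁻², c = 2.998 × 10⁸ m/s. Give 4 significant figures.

9.333 × 10³⁰ kg

Length → mass via c²/G.
6.93 × 10³ m × (c²/G) = 9.333 × 10³⁰ kg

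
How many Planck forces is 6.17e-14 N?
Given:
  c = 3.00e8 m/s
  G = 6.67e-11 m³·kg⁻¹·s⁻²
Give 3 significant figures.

5.08e-58

Planck force: F_P = c⁴/G = 1.21e44 N.
6.17e-14 / 1.21e44 = 5.08e-58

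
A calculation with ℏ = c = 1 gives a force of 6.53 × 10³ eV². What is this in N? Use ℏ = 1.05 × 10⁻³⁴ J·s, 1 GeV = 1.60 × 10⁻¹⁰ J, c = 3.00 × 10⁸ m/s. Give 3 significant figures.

Force is [E]/[L] = [E]²/(ℏc); restore (ℏc)⁻¹.
1 GeV² → 1/(ℏc) × (1 GeV in J)² = 8.13 × 10⁵ N.
Convert the energy scale: 6.53 × 10³ eV² = 6.53 × 10⁻¹⁵ GeV².
Result: 6.53 × 10⁻¹⁵ × 8.13 × 10⁵ = 5.31 × 10⁻⁹ N.

5.31 × 10⁻⁹ N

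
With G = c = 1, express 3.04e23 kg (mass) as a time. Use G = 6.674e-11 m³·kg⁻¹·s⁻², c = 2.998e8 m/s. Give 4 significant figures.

7.529e-13 s

Mass → time via G/c³.
3.04e23 kg × (G/c³) = 7.529e-13 s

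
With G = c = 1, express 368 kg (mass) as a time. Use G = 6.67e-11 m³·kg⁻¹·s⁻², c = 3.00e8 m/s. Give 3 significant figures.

9.09e-34 s

Mass → time via G/c³.
368 kg × (G/c³) = 9.09e-34 s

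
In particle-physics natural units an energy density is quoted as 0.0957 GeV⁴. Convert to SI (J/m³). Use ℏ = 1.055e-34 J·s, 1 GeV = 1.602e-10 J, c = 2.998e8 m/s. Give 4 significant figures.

1.992e36 J/m³

[E]/[L]³ = [E]⁴/(ℏc)³; restore (ℏc)⁻³.
1 GeV⁴ → 1/(ℏc)³ × (1 GeV in J)⁴ = 2.082e37 J/m³.
Result: 0.0957 × 2.082e37 = 1.992e36 J/m³.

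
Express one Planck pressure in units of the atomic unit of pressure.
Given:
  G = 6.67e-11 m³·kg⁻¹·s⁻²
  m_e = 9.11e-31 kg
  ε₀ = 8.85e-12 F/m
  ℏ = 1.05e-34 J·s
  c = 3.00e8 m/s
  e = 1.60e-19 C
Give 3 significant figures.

Planck pressure: p_P = c⁷/(ℏG²) = 4.68e113 Pa
atomic unit of pressure: P_au = E_h/a₀³ = m_e⁴e¹⁰/((4πε₀)⁵ℏ⁸) = 3.01e13 Pa
ratio = 4.68e113 / 3.01e13 = 1.55e100

1.55e100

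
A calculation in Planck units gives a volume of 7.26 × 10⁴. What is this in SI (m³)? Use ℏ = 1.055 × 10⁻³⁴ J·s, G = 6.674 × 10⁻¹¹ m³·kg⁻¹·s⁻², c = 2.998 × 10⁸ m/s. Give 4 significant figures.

3.067 × 10⁻¹⁰⁰ m³

One Planck volume: V_P = (ℏG/c³)^(3/2) = 4.224 × 10⁻¹⁰⁵ m³.
7.26 × 10⁴ × 4.224 × 10⁻¹⁰⁵ m³ = 3.067 × 10⁻¹⁰⁰ m³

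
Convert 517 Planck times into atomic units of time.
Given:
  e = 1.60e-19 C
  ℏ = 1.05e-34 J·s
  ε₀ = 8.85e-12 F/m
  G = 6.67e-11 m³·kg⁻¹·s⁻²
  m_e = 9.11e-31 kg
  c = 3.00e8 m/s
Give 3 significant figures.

Planck time: t_P = √(ℏG/c⁵) = 5.37e-44 s
atomic unit of time: τ_au = (4πε₀)²ℏ³/(m_e e⁴) = 2.40e-17 s
517 × 5.37e-44 / 2.40e-17 = 1.16e-24

1.16e-24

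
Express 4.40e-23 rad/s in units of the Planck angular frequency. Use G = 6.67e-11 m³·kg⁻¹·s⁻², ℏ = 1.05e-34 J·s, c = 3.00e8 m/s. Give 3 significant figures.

2.36e-66

Planck angular frequency: ω_P = √(c⁵/(ℏG)) = 1.86e43 rad/s.
4.40e-23 / 1.86e43 = 2.36e-66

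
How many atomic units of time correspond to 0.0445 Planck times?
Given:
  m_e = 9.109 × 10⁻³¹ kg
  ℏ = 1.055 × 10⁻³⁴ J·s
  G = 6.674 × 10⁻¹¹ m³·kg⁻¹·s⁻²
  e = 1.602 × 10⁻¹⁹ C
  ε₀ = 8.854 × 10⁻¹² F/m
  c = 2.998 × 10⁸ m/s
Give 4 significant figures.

Planck time: t_P = √(ℏG/c⁵) = 5.392 × 10⁻⁴⁴ s
atomic unit of time: τ_au = (4πε₀)²ℏ³/(m_e e⁴) = 2.423 × 10⁻¹⁷ s
0.0445 × 5.392 × 10⁻⁴⁴ / 2.423 × 10⁻¹⁷ = 9.903 × 10⁻²⁹

9.903 × 10⁻²⁹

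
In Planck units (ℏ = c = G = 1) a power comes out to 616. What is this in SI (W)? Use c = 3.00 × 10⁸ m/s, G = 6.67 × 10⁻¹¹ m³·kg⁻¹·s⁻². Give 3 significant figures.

2.24 × 10⁵⁵ W

One Planck power: P_P = c⁵/G = 3.64 × 10⁵² W.
616 × 3.64 × 10⁵² W = 2.24 × 10⁵⁵ W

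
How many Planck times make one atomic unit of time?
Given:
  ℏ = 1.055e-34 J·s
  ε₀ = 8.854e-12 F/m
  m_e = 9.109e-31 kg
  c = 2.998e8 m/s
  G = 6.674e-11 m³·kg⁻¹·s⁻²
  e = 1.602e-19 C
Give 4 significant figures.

4.494e26

atomic unit of time: τ_au = (4πε₀)²ℏ³/(m_e e⁴) = 2.423e-17 s
Planck time: t_P = √(ℏG/c⁵) = 5.392e-44 s
ratio = 2.423e-17 / 5.392e-44 = 4.494e26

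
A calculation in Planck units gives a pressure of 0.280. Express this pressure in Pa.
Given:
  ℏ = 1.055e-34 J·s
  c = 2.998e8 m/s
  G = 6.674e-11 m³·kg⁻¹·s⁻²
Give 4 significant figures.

One Planck pressure: p_P = c⁷/(ℏG²) = 4.632e113 Pa.
0.280 × 4.632e113 Pa = 1.297e113 Pa

1.297e113 Pa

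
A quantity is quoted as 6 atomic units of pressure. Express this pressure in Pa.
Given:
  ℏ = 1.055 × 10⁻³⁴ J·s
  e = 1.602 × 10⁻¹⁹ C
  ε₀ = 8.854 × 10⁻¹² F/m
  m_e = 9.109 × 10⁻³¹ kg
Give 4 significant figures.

1.757 × 10¹⁴ Pa

One atomic unit of pressure: P_au = E_h/a₀³ = m_e⁴e¹⁰/((4πε₀)⁵ℏ⁸) = 2.929 × 10¹³ Pa.
6 × 2.929 × 10¹³ Pa = 1.757 × 10¹⁴ Pa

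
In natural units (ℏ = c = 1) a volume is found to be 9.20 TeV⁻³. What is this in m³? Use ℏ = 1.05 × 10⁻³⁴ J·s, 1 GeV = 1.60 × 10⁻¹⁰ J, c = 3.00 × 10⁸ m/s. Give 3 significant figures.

7.02 × 10⁻⁵⁶ m³

Volume is [L]³ = [E]⁻³·(ℏc)³.
1 GeV⁻³ → (ℏc)³ × (1 GeV in J)⁻³ = 7.63 × 10⁻⁴⁸ m³.
Convert the energy scale: 9.20 TeV⁻³ = 9.20 × 10⁻⁹ GeV⁻³.
Result: 9.20 × 10⁻⁹ × 7.63 × 10⁻⁴⁸ = 7.02 × 10⁻⁵⁶ m³.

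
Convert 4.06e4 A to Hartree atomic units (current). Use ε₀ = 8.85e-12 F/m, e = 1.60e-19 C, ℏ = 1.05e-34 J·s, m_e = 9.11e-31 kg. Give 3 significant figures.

atomic unit of electric current: I_au = e E_h/ℏ = m_e e⁵/((4πε₀)²ℏ³) = 6.67e-3 A.
4.06e4 / 6.67e-3 = 6.09e6

6.09e6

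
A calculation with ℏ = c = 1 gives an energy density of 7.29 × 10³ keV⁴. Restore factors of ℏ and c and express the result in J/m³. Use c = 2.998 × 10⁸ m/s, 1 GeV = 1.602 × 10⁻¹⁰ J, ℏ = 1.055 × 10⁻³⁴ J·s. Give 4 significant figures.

1.517 × 10¹⁷ J/m³

[E]/[L]³ = [E]⁴/(ℏc)³; restore (ℏc)⁻³.
1 GeV⁴ → 1/(ℏc)³ × (1 GeV in J)⁴ = 2.082 × 10³⁷ J/m³.
Convert the energy scale: 7.29 × 10³ keV⁴ = 7.29 × 10⁻²¹ GeV⁴.
Result: 7.29 × 10⁻²¹ × 2.082 × 10³⁷ = 1.517 × 10¹⁷ J/m³.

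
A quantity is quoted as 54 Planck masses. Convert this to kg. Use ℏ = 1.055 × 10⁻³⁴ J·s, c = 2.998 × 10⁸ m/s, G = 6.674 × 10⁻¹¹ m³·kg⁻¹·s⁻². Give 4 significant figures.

One Planck mass: m_P = √(ℏc/G) = 2.177 × 10⁻⁸ kg.
54 × 2.177 × 10⁻⁸ kg = 1.176 × 10⁻⁶ kg

1.176 × 10⁻⁶ kg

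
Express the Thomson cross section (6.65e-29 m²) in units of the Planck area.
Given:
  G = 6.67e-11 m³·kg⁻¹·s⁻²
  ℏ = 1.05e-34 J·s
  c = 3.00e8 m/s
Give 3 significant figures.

2.56e41

Planck area: A_P = ℏG/c³ = 2.59e-70 m².
6.65e-29 / 2.59e-70 = 2.56e41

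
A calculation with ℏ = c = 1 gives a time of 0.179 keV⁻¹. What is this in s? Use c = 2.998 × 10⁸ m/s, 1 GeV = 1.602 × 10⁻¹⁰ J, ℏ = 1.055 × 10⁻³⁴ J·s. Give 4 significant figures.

A time is [E]⁻¹ in ℏ=c=1; restore one factor of ℏ.
1 GeV⁻¹ → ℏ × (1 GeV in J)⁻¹ = 6.586 × 10⁻²⁵ s.
Convert the energy scale: 0.179 keV⁻¹ = 1.79 × 10⁵ GeV⁻¹.
Result: 1.79 × 10⁵ × 6.586 × 10⁻²⁵ = 1.179 × 10⁻¹⁹ s.

1.179 × 10⁻¹⁹ s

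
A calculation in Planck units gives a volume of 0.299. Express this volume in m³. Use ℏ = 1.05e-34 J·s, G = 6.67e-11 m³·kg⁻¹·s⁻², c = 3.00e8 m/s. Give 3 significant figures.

One Planck volume: V_P = (ℏG/c³)^(3/2) = 4.18e-105 m³.
0.299 × 4.18e-105 m³ = 1.25e-105 m³

1.25e-105 m³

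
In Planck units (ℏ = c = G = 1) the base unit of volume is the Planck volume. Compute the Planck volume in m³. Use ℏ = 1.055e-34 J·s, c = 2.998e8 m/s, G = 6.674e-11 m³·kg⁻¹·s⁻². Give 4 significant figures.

4.224e-105 m³

V_P = (ℏG/c³)^(3/2)
  = √(1.784e-209)
  = 4.224e-105 m³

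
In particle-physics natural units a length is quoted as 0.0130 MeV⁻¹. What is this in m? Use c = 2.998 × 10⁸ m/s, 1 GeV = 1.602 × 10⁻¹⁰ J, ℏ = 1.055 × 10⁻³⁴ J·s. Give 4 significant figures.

A length is [E]⁻¹ in ℏ=c=1; restore one factor of ℏc.
1 GeV⁻¹ → ℏc × (1 GeV in J)⁻¹ = 1.974 × 10⁻¹⁶ m.
Convert the energy scale: 0.0130 MeV⁻¹ = 13 GeV⁻¹.
Result: 13 × 1.974 × 10⁻¹⁶ = 2.567 × 10⁻¹⁵ m.

2.567 × 10⁻¹⁵ m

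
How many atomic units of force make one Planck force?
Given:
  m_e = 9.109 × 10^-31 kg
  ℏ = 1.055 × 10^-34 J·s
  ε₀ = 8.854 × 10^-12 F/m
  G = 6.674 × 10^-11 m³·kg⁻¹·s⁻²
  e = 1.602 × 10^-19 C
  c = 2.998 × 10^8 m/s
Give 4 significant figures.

Planck force: F_P = c⁴/G = 1.210 × 10^44 N
atomic unit of force: F_au = E_h/a₀ = m_e²e⁶/((4πε₀)³ℏ⁴) = 8.220 × 10^-8 N
ratio = 1.210 × 10^44 / 8.220 × 10^-8 = 1.473 × 10^51

1.473 × 10^51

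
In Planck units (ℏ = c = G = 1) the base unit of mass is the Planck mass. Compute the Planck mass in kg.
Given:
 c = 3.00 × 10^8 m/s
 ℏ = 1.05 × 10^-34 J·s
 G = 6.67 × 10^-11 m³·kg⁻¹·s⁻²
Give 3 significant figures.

2.17 × 10^-8 kg

m_P = √(ℏc/G)
  = √(4.72 × 10^-16)
  = 2.17 × 10^-8 kg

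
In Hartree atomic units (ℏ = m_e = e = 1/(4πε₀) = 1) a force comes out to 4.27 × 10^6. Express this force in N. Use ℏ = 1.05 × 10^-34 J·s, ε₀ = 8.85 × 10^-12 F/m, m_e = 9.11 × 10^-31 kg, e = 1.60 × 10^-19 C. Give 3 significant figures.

One atomic unit of force: F_au = E_h/a₀ = m_e²e⁶/((4πε₀)³ℏ⁴) = 8.33 × 10^-8 N.
4.27 × 10^6 × 8.33 × 10^-8 N = 0.356 N

0.356 N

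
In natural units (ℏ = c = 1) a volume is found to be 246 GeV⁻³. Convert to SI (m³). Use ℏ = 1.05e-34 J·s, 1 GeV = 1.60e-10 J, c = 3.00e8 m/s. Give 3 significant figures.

1.88e-45 m³

Volume is [L]³ = [E]⁻³·(ℏc)³.
1 GeV⁻³ → (ℏc)³ × (1 GeV in J)⁻³ = 7.63e-48 m³.
Result: 246 × 7.63e-48 = 1.88e-45 m³.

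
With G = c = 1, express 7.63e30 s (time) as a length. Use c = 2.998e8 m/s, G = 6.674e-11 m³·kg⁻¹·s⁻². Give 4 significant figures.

Time → length via c.
7.63e30 s × (c) = 2.287e39 m

2.287e39 m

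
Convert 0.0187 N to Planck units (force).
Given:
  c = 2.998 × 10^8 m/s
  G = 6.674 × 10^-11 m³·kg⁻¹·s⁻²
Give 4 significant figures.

Planck force: F_P = c⁴/G = 1.210 × 10^44 N.
0.0187 / 1.210 × 10^44 = 1.545 × 10^-46

1.545 × 10^-46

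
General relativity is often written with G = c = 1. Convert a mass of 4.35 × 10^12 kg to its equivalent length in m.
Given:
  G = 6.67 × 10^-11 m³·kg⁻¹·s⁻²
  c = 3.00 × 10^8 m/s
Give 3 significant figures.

In G = c = 1 units mass has dimensions of length; the conversion factor is G/c².
4.35 × 10^12 kg × (G/c²) = 3.22 × 10^-15 m

3.22 × 10^-15 m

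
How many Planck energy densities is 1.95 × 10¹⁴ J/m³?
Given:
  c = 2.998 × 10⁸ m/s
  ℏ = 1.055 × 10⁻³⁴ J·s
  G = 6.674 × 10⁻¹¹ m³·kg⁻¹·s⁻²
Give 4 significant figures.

4.210 × 10⁻¹⁰⁰

Planck energy density: u_P = c⁷/(ℏG²) = 4.632 × 10¹¹³ J/m³.
1.95 × 10¹⁴ / 4.632 × 10¹¹³ = 4.210 × 10⁻¹⁰⁰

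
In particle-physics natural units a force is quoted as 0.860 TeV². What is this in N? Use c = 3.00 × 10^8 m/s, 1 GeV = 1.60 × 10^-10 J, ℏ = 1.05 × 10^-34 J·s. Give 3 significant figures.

6.99 × 10^11 N

Force is [E]/[L] = [E]²/(ℏc); restore (ℏc)⁻¹.
1 GeV² → 1/(ℏc) × (1 GeV in J)² = 8.13 × 10^5 N.
Convert the energy scale: 0.860 TeV² = 8.60 × 10^5 GeV².
Result: 8.60 × 10^5 × 8.13 × 10^5 = 6.99 × 10^11 N.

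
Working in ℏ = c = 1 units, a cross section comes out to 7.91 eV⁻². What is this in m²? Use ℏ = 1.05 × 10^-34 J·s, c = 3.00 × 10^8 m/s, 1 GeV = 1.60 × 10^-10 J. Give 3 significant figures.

Area is [L]² = [E]⁻²·(ℏc)²; restore (ℏc)².
1 GeV⁻² → (ℏc)² × (1 GeV in J)⁻² = 3.88 × 10^-32 m².
Convert the energy scale: 7.91 eV⁻² = 7.91 × 10^18 GeV⁻².
Result: 7.91 × 10^18 × 3.88 × 10^-32 = 3.07 × 10^-13 m².

3.07 × 10^-13 m²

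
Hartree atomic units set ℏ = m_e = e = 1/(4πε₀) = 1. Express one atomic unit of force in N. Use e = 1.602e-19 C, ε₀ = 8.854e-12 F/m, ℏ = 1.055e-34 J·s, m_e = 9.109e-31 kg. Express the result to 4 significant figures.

8.220e-8 N

The unique combination of the constants set to 1 with dimensions of force is F_au = E_h/a₀ = m_e²e⁶/((4πε₀)³ℏ⁴).
E_h = 4.354e-18 J
a₀ = 5.297e-11 m
E_h/a₀ = 8.220e-8 N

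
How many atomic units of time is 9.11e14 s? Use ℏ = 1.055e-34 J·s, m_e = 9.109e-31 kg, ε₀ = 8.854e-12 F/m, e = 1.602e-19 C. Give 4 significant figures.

atomic unit of time: τ_au = (4πε₀)²ℏ³/(m_e e⁴) = 2.423e-17 s.
9.11e14 / 2.423e-17 = 3.760e31

3.760e31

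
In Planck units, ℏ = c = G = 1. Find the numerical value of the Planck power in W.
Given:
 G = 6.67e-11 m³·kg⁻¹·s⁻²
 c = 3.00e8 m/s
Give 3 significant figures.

From ℏ = c = G = 1 the power scale is P_P = c⁵/G.
  = 2.43e42 / 6.67e-11
  = 3.64e52 W

3.64e52 W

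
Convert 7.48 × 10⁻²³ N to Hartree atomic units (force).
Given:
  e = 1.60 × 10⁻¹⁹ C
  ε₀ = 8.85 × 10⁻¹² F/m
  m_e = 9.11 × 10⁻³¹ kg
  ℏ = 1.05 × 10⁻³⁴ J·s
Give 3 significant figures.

atomic unit of force: F_au = E_h/a₀ = m_e²e⁶/((4πε₀)³ℏ⁴) = 8.33 × 10⁻⁸ N.
7.48 × 10⁻²³ / 8.33 × 10⁻⁸ = 8.98 × 10⁻¹⁶

8.98 × 10⁻¹⁶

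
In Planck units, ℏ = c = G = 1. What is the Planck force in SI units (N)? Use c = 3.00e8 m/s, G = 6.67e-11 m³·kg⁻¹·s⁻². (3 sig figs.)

1.21e44 N

The unique combination of the constants set to 1 with dimensions of force is F_P = c⁴/G.
  = 8.10e33 / 6.67e-11
  = 1.21e44 N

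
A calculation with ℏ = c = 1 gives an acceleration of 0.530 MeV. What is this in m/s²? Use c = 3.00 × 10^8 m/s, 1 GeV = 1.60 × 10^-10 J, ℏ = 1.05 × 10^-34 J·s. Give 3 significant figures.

Acceleration is [L]/[T]² = c·[E]/ℏ.
1 GeV → c/ℏ × (1 GeV in J) = 4.57 × 10^32 m/s².
Convert the energy scale: 0.530 MeV = 5.30 × 10^-4 GeV.
Result: 5.30 × 10^-4 × 4.57 × 10^32 = 2.42 × 10^29 m/s².

2.42 × 10^29 m/s²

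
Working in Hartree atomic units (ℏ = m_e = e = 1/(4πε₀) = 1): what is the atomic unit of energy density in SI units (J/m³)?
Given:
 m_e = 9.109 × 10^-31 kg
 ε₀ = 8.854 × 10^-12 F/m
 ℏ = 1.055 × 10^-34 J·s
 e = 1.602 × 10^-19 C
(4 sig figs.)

2.929 × 10^13 J/m³

From ℏ = m_e = e = 1/(4πε₀) = 1 the energy density scale is u_au = E_h/a₀³ = m_e⁴e¹⁰/((4πε₀)⁵ℏ⁸).
E_h = 4.354 × 10^-18 J
a₀ = 5.297 × 10^-11 m
E_h/a₀³ = 2.929 × 10^13 J/m³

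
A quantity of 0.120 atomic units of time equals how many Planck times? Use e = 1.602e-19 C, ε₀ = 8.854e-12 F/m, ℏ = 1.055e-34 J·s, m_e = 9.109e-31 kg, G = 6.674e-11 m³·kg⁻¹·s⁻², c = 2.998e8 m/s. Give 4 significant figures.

atomic unit of time: τ_au = (4πε₀)²ℏ³/(m_e e⁴) = 2.423e-17 s
Planck time: t_P = √(ℏG/c⁵) = 5.392e-44 s
0.120 × 2.423e-17 / 5.392e-44 = 5.392e25

5.392e25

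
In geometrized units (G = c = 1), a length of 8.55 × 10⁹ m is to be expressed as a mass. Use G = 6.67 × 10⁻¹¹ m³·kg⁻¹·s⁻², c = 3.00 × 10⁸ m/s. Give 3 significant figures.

Length → mass via c²/G.
8.55 × 10⁹ m × (c²/G) = 1.15 × 10³⁷ kg

1.15 × 10³⁷ kg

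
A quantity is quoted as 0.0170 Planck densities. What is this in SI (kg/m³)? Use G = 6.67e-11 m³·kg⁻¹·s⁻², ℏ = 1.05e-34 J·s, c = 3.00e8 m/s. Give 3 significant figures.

8.84e94 kg/m³

One Planck density: ρ_P = c⁵/(ℏG²) = 5.20e96 kg/m³.
0.0170 × 5.20e96 kg/m³ = 8.84e94 kg/m³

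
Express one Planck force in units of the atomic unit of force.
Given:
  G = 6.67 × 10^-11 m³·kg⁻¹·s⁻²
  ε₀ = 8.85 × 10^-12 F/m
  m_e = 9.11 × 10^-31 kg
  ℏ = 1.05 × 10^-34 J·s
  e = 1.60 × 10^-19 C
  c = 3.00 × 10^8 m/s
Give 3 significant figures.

Planck force: F_P = c⁴/G = 1.21 × 10^44 N
atomic unit of force: F_au = E_h/a₀ = m_e²e⁶/((4πε₀)³ℏ⁴) = 8.33 × 10^-8 N
ratio = 1.21 × 10^44 / 8.33 × 10^-8 = 1.46 × 10^51

1.46 × 10^51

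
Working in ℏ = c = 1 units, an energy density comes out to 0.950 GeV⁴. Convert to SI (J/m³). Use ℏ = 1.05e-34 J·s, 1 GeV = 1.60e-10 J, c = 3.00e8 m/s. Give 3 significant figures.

[E]/[L]³ = [E]⁴/(ℏc)³; restore (ℏc)⁻³.
1 GeV⁴ → 1/(ℏc)³ × (1 GeV in J)⁴ = 2.10e37 J/m³.
Result: 0.950 × 2.10e37 = 1.99e37 J/m³.

1.99e37 J/m³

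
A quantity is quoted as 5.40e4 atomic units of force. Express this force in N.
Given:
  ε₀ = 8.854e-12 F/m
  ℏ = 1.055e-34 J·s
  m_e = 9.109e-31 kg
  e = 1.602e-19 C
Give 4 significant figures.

4.439e-3 N

One atomic unit of force: F_au = E_h/a₀ = m_e²e⁶/((4πε₀)³ℏ⁴) = 8.220e-8 N.
5.40e4 × 8.220e-8 N = 4.439e-3 N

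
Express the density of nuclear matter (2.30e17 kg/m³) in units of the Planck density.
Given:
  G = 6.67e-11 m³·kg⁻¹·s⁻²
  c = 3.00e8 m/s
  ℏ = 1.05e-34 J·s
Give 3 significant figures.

Planck density: ρ_P = c⁵/(ℏG²) = 5.20e96 kg/m³.
2.30e17 / 5.20e96 = 4.42e-80

4.42e-80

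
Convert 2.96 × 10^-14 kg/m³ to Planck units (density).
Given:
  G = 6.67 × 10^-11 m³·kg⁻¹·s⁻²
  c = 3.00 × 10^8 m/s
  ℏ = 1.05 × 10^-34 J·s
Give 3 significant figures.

Planck density: ρ_P = c⁵/(ℏG²) = 5.20 × 10^96 kg/m³.
2.96 × 10^-14 / 5.20 × 10^96 = 5.69 × 10^-111

5.69 × 10^-111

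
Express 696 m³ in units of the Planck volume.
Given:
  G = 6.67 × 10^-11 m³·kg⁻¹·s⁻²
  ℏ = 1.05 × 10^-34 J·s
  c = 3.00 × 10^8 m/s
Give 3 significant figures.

1.67 × 10^107

Planck volume: V_P = (ℏG/c³)^(3/2) = 4.18 × 10^-105 m³.
696 / 4.18 × 10^-105 = 1.67 × 10^107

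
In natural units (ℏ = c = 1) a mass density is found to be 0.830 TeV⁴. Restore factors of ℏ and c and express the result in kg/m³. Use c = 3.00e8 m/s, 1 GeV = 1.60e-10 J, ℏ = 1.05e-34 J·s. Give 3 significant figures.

1.93e32 kg/m³

Mass density is [E]/(c²[L]³) = [E]⁴/(ℏ³c⁵).
1 GeV⁴ → 1/(ℏ³c⁵) × (1 GeV in J)⁴ = 2.33e20 kg/m³.
Convert the energy scale: 0.830 TeV⁴ = 8.30e11 GeV⁴.
Result: 8.30e11 × 2.33e20 = 1.93e32 kg/m³.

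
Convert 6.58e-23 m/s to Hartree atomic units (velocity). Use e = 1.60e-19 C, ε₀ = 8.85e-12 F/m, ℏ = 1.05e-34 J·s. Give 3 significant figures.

atomic unit of velocity: v_au = e²/(4πε₀ℏ) = 2.19e6 m/s.
6.58e-23 / 2.19e6 = 3.00e-29

3.00e-29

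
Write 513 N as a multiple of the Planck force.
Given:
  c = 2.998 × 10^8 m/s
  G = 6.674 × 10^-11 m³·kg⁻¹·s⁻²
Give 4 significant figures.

4.238 × 10^-42

Planck force: F_P = c⁴/G = 1.210 × 10^44 N.
513 / 1.210 × 10^44 = 4.238 × 10^-42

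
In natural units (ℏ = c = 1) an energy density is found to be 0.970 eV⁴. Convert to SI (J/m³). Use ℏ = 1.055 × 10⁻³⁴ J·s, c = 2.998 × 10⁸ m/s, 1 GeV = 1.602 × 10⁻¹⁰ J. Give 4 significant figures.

20.19 J/m³

[E]/[L]³ = [E]⁴/(ℏc)³; restore (ℏc)⁻³.
1 GeV⁴ → 1/(ℏc)³ × (1 GeV in J)⁴ = 2.082 × 10³⁷ J/m³.
Convert the energy scale: 0.970 eV⁴ = 9.70 × 10⁻³⁷ GeV⁴.
Result: 9.70 × 10⁻³⁷ × 2.082 × 10³⁷ = 20.19 J/m³.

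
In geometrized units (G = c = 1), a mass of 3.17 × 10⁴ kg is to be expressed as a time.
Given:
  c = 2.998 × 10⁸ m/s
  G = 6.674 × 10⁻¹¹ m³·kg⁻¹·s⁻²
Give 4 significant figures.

7.851 × 10⁻³² s

Mass → time via G/c³.
3.17 × 10⁴ kg × (G/c³) = 7.851 × 10⁻³² s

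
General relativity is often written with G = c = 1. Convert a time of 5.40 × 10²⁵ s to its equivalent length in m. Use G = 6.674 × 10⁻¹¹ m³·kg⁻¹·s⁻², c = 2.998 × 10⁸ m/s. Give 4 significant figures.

1.619 × 10³⁴ m

Time → length via c.
5.40 × 10²⁵ s × (c) = 1.619 × 10³⁴ m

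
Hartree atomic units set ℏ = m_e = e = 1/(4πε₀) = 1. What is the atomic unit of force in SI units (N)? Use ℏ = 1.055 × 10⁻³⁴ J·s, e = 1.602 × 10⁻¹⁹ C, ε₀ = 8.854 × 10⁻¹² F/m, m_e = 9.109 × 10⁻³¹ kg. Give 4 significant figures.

8.220 × 10⁻⁸ N

Dimensional analysis gives F_au = E_h/a₀ = m_e²e⁶/((4πε₀)³ℏ⁴).
E_h = 4.354 × 10⁻¹⁸ J
a₀ = 5.297 × 10⁻¹¹ m
E_h/a₀ = 8.220 × 10⁻⁸ N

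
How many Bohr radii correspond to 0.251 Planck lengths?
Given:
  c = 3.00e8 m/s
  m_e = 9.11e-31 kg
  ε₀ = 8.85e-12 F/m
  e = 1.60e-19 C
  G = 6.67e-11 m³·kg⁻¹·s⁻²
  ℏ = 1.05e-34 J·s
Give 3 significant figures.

7.69e-26

Planck length: ℓ_P = √(ℏG/c³) = 1.61e-35 m
Bohr radius: a₀ = 4πε₀ℏ²/(m_e e²) = 5.26e-11 m
0.251 × 1.61e-35 / 5.26e-11 = 7.69e-26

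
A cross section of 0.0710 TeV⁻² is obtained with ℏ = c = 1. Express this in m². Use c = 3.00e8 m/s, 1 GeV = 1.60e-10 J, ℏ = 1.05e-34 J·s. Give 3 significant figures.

Area is [L]² = [E]⁻²·(ℏc)²; restore (ℏc)².
1 GeV⁻² → (ℏc)² × (1 GeV in J)⁻² = 3.88e-32 m².
Convert the energy scale: 0.0710 TeV⁻² = 7.10e-8 GeV⁻².
Result: 7.10e-8 × 3.88e-32 = 2.75e-39 m².

2.75e-39 m²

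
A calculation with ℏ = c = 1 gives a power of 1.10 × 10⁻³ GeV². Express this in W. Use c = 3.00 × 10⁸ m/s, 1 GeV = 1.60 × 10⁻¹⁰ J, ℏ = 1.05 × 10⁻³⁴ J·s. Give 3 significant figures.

Power is [E]/[T] = [E]²/ℏ.
1 GeV² → 1/ℏ × (1 GeV in J)² = 2.44 × 10¹⁴ W.
Result: 1.10 × 10⁻³ × 2.44 × 10¹⁴ = 2.68 × 10¹¹ W.

2.68 × 10¹¹ W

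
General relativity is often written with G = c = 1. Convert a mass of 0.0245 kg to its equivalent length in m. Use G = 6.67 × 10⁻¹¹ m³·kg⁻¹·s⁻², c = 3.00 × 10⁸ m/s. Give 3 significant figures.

In G = c = 1 units mass has dimensions of length; the conversion factor is G/c².
0.0245 kg × (G/c²) = 1.82 × 10⁻²⁹ m

1.82 × 10⁻²⁹ m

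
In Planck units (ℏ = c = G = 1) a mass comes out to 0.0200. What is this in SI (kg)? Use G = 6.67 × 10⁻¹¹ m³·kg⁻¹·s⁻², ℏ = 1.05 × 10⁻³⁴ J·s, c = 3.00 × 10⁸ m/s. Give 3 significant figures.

4.35 × 10⁻¹⁰ kg

One Planck mass: m_P = √(ℏc/G) = 2.17 × 10⁻⁸ kg.
0.0200 × 2.17 × 10⁻⁸ kg = 4.35 × 10⁻¹⁰ kg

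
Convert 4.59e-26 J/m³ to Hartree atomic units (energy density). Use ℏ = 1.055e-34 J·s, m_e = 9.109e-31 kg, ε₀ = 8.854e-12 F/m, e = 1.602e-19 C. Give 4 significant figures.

1.567e-39

atomic unit of energy density: u_au = E_h/a₀³ = m_e⁴e¹⁰/((4πε₀)⁵ℏ⁸) = 2.929e13 J/m³.
4.59e-26 / 2.929e13 = 1.567e-39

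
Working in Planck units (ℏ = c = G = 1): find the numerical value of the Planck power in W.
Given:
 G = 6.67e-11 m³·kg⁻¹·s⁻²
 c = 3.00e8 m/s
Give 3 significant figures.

3.64e52 W

Dimensional analysis gives P_P = c⁵/G.
  = 2.43e42 / 6.67e-11
  = 3.64e52 W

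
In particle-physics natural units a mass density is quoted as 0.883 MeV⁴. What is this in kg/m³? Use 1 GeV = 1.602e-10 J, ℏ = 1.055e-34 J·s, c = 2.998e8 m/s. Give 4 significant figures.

2.045e8 kg/m³

Mass density is [E]/(c²[L]³) = [E]⁴/(ℏ³c⁵).
1 GeV⁴ → 1/(ℏ³c⁵) × (1 GeV in J)⁴ = 2.316e20 kg/m³.
Convert the energy scale: 0.883 MeV⁴ = 8.83e-13 GeV⁴.
Result: 8.83e-13 × 2.316e20 = 2.045e8 kg/m³.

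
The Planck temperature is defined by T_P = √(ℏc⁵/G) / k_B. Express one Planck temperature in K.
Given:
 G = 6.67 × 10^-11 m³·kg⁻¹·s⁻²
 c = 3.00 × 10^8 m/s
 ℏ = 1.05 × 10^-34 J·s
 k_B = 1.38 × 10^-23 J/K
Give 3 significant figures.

1.42 × 10^32 K

T_P = √(ℏc⁵/G) / k_B
  = √(3.83 × 10^18) × 7.25 × 10^22
  = 1.42 × 10^32 K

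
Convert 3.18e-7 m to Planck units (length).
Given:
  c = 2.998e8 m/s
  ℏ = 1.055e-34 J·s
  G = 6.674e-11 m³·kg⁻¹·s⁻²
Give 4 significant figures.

1.967e28

Planck length: ℓ_P = √(ℏG/c³) = 1.616e-35 m.
3.18e-7 / 1.616e-35 = 1.967e28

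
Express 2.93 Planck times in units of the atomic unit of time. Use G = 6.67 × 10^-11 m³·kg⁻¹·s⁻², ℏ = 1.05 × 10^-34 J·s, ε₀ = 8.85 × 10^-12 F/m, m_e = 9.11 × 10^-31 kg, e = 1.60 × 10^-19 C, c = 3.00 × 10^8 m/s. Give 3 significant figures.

Planck time: t_P = √(ℏG/c⁵) = 5.37 × 10^-44 s
atomic unit of time: τ_au = (4πε₀)²ℏ³/(m_e e⁴) = 2.40 × 10^-17 s
2.93 × 5.37 × 10^-44 / 2.40 × 10^-17 = 6.56 × 10^-27

6.56 × 10^-27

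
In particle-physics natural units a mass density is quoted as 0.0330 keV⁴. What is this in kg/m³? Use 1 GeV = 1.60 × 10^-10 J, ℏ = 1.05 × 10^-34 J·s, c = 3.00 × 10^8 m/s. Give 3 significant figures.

7.69 × 10^-6 kg/m³

Mass density is [E]/(c²[L]³) = [E]⁴/(ℏ³c⁵).
1 GeV⁴ → 1/(ℏ³c⁵) × (1 GeV in J)⁴ = 2.33 × 10^20 kg/m³.
Convert the energy scale: 0.0330 keV⁴ = 3.30 × 10^-26 GeV⁴.
Result: 3.30 × 10^-26 × 2.33 × 10^20 = 7.69 × 10^-6 kg/m³.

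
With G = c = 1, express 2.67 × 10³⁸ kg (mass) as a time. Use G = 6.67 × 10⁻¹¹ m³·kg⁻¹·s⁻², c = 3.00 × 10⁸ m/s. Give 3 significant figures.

Mass → time via G/c³.
2.67 × 10³⁸ kg × (G/c³) = 660 s

660 s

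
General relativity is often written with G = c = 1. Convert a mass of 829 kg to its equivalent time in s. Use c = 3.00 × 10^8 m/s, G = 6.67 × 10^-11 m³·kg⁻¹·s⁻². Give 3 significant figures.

Mass → time via G/c³.
829 kg × (G/c³) = 2.05 × 10^-33 s

2.05 × 10^-33 s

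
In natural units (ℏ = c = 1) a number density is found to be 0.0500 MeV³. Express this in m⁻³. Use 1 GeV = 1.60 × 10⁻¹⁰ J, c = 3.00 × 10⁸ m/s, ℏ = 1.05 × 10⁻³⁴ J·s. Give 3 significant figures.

6.55 × 10³⁶ m⁻³

Number density is [L]⁻³ = [E]³/(ℏc)³.
1 GeV³ → 1/(ℏc)³ × (1 GeV in J)³ = 1.31 × 10⁴⁷ m⁻³.
Convert the energy scale: 0.0500 MeV³ = 5.00 × 10⁻¹¹ GeV³.
Result: 5.00 × 10⁻¹¹ × 1.31 × 10⁴⁷ = 6.55 × 10³⁶ m⁻³.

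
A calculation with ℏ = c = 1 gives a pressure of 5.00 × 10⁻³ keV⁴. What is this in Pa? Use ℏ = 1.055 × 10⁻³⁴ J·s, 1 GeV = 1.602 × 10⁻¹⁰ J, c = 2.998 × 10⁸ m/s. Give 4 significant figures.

1.041 × 10¹¹ Pa

Pressure is [E]/[L]³ = [E]⁴/(ℏc)³.
1 GeV⁴ → 1/(ℏc)³ × (1 GeV in J)⁴ = 2.082 × 10³⁷ Pa.
Convert the energy scale: 5.00 × 10⁻³ keV⁴ = 5.00 × 10⁻²⁷ GeV⁴.
Result: 5.00 × 10⁻²⁷ × 2.082 × 10³⁷ = 1.041 × 10¹¹ Pa.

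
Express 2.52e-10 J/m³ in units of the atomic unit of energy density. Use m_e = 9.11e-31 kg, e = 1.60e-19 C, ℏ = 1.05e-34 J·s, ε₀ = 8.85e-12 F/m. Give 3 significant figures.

atomic unit of energy density: u_au = E_h/a₀³ = m_e⁴e¹⁰/((4πε₀)⁵ℏ⁸) = 3.01e13 J/m³.
2.52e-10 / 3.01e13 = 8.36e-24

8.36e-24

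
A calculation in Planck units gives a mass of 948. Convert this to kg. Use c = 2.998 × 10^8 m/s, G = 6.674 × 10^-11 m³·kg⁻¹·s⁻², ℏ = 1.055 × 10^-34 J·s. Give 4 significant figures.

One Planck mass: m_P = √(ℏc/G) = 2.177 × 10^-8 kg.
948 × 2.177 × 10^-8 kg = 2.064 × 10^-5 kg

2.064 × 10^-5 kg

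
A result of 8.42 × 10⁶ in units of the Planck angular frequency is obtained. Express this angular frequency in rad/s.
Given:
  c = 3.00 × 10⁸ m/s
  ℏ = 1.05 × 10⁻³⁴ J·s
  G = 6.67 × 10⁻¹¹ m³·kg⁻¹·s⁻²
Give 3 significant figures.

One Planck angular frequency: ω_P = √(c⁵/(ℏG)) = 1.86 × 10⁴³ rad/s.
8.42 × 10⁶ × 1.86 × 10⁴³ rad/s = 1.57 × 10⁵⁰ rad/s

1.57 × 10⁵⁰ rad/s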